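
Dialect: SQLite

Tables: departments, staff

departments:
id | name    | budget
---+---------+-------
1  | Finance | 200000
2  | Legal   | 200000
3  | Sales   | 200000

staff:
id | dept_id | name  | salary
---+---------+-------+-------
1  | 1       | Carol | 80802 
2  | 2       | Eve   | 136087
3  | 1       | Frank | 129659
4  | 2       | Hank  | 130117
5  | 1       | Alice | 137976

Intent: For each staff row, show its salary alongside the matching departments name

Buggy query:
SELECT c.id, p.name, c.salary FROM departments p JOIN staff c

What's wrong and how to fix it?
Bug: Missing join condition: each staff row is matched to all departments rows instead of just its own

Fix: Add ON c.dept_id = p.id to the JOIN

Corrected query:
SELECT c.id, p.name, c.salary FROM departments p JOIN staff c ON c.dept_id = p.id

Result:
id | name    | salary
---+---------+-------
1  | Finance | 80802 
2  | Legal   | 136087
3  | Finance | 129659
4  | Legal   | 130117
5  | Finance | 137976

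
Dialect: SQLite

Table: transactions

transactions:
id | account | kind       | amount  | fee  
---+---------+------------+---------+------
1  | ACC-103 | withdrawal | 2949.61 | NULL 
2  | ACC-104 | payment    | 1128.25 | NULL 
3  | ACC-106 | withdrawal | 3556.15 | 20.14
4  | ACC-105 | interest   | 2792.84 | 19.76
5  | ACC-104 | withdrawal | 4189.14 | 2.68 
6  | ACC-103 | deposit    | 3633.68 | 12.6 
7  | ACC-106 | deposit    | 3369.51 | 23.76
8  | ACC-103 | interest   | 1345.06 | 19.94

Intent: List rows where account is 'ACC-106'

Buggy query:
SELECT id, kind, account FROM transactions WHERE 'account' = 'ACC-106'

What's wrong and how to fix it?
Bug: Single quotes denote string literals in SQL; the column name is being compared as a constant string

Fix: Remove the quotes around the column name (or use double quotes for an identifier)

Corrected query:
SELECT id, kind, account FROM transactions WHERE account = 'ACC-106'

Result:
id | kind       | account
---+------------+--------
3  | withdrawal | ACC-106
7  | deposit    | ACC-106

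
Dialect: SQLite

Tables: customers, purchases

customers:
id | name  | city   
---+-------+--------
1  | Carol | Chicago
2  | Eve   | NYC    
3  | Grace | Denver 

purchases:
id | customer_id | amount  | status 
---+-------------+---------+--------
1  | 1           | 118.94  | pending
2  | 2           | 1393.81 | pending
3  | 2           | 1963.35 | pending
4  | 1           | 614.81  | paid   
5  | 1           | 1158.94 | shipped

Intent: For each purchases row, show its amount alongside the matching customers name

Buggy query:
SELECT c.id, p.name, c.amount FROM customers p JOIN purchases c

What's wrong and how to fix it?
Bug: Missing join condition: each purchases row is matched to all customers rows instead of just its own

Fix: Specify the join condition linking the foreign key to the parent id

Corrected query:
SELECT c.id, p.name, c.amount FROM customers p JOIN purchases c ON c.customer_id = p.id

Result:
id | name  | amount 
---+-------+--------
1  | Carol | 118.94 
2  | Eve   | 1393.81
3  | Eve   | 1963.35
4  | Carol | 614.81 
5  | Carol | 1158.94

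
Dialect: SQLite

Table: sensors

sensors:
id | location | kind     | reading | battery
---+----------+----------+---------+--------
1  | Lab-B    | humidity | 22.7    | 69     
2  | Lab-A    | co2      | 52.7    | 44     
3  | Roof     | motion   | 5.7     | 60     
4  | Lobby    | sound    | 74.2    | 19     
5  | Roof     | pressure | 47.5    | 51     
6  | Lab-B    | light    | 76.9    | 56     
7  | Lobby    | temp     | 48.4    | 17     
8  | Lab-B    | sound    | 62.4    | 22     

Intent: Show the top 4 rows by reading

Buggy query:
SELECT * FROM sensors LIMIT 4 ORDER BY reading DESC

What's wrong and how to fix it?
Bug: LIMIT must come after ORDER BY

Fix: Sort with ORDER BY, then apply LIMIT

Corrected query:
SELECT * FROM sensors ORDER BY reading DESC LIMIT 4

Result:
id | location | kind  | reading | battery
---+----------+-------+---------+--------
6  | Lab-B    | light | 76.9    | 56     
4  | Lobby    | sound | 74.2    | 19     
8  | Lab-B    | sound | 62.4    | 22     
2  | Lab-A    | co2   | 52.7    | 44     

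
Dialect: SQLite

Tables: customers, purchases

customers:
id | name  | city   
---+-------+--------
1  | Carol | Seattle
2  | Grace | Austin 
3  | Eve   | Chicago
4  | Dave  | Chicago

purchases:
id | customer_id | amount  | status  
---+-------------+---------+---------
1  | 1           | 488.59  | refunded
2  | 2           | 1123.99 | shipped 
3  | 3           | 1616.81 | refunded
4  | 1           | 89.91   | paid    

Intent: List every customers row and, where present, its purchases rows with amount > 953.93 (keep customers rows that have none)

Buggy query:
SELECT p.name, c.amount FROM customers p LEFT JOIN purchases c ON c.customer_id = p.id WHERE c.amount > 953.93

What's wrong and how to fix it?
Bug: A WHERE condition on the right-hand table after LEFT JOIN drops unmatched parents

Fix: Move the right-table condition into the ON clause so unmatched parents are kept

Corrected query:
SELECT p.name, c.amount FROM customers p LEFT JOIN purchases c ON c.customer_id = p.id AND c.amount > 953.93

Result:
name  | amount 
------+--------
Carol | NULL   
Grace | 1123.99
Eve   | 1616.81
Dave  | NULL   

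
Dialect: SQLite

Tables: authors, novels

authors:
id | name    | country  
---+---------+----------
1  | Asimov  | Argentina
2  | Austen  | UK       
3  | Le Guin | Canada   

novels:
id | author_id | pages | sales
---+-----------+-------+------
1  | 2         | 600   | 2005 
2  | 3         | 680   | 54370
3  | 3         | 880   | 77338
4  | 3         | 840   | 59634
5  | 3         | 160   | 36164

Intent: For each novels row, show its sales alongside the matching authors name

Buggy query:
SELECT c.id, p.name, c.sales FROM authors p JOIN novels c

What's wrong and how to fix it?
Bug: Missing join condition: each novels row is matched to all authors rows instead of just its own

Fix: Add ON c.author_id = p.id to the JOIN

Corrected query:
SELECT c.id, p.name, c.sales FROM authors p JOIN novels c ON c.author_id = p.id

Result:
id | name    | sales
---+---------+------
1  | Austen  | 2005 
2  | Le Guin | 54370
3  | Le Guin | 77338
4  | Le Guin | 59634
5  | Le Guin | 36164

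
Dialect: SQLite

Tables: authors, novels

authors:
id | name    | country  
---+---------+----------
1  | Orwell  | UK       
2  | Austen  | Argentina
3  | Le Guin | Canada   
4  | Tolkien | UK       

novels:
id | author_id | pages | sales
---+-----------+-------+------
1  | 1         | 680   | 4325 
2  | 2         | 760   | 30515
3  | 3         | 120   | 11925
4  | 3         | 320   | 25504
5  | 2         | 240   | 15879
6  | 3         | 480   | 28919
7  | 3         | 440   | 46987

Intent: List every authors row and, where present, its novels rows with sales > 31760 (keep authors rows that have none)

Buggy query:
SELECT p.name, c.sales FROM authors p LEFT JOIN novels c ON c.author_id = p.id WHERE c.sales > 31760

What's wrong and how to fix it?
Bug: Filtering c.sales in WHERE discards the NULL rows produced by LEFT JOIN, turning it into an inner join

Fix: Move the right-table condition into the ON clause so unmatched parents are kept

Corrected query:
SELECT p.name, c.sales FROM authors p LEFT JOIN novels c ON c.author_id = p.id AND c.sales > 31760

Result:
name    | sales
--------+------
Orwell  | NULL 
Austen  | NULL 
Le Guin | 46987
Tolkien | NULL 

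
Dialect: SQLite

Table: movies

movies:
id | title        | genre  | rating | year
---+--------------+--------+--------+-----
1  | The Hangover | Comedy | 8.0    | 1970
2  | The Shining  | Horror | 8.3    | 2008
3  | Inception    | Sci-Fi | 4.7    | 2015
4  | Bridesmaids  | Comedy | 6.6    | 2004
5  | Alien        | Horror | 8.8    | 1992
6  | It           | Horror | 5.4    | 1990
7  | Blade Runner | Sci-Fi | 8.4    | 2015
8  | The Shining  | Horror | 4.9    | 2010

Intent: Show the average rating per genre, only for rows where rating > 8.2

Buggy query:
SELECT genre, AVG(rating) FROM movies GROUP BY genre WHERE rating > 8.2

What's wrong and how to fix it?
Bug: WHERE cannot follow GROUP BY

Fix: Place WHERE between FROM and GROUP BY

Corrected query:
SELECT genre, AVG(rating) FROM movies WHERE rating > 8.2 GROUP BY genre

Result:
genre  | AVG(rating)
-------+------------
Horror | 8.55       
Sci-Fi | 8.4        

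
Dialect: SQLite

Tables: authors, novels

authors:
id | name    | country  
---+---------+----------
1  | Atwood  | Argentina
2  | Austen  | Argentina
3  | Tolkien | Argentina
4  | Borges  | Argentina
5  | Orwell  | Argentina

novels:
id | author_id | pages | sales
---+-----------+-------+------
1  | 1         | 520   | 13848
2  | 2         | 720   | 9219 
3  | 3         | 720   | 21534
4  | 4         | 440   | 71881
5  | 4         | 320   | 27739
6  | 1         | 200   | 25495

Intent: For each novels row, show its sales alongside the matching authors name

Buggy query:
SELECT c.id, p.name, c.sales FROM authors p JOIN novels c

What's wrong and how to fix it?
Bug: Missing join condition: each novels row is matched to all authors rows instead of just its own

Fix: Specify the join condition linking the foreign key to the parent id

Corrected query:
SELECT c.id, p.name, c.sales FROM authors p JOIN novels c ON c.author_id = p.id

Result:
id | name    | sales
---+---------+------
1  | Atwood  | 13848
2  | Austen  | 9219 
3  | Tolkien | 21534
4  | Borges  | 71881
5  | Borges  | 27739
6  | Atwood  | 25495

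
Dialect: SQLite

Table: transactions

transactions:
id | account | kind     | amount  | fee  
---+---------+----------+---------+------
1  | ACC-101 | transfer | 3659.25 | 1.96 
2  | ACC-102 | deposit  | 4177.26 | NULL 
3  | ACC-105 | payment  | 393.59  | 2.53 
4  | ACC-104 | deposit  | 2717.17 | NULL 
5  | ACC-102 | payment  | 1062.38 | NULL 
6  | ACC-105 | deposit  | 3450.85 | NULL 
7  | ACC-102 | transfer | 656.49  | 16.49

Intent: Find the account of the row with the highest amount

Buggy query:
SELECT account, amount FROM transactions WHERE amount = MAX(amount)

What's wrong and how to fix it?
Bug: MAX(amount) is an aggregate and cannot be used directly in WHERE

Fix: Use a subquery: WHERE amount = (SELECT MAX(amount) FROM transactions)

Corrected query:
SELECT account, amount FROM transactions WHERE amount = (SELECT MAX(amount) FROM transactions)

Result:
account | amount 
--------+--------
ACC-102 | 4177.26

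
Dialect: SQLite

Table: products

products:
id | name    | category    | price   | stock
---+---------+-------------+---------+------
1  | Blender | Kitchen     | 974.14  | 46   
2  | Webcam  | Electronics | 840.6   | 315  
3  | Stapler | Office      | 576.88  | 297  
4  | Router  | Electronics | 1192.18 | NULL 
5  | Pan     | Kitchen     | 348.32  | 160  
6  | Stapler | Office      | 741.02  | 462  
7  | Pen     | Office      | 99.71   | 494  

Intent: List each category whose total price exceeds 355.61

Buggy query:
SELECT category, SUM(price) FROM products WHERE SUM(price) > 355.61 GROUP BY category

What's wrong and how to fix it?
Bug: WHERE runs before GROUP BY, so aggregates aren't available there

Fix: Move the aggregate condition to a HAVING clause

Corrected query:
SELECT category, SUM(price) FROM products GROUP BY category HAVING SUM(price) > 355.61

Result:
category    | SUM(price)
------------+-----------
Electronics | 2032.78   
Kitchen     | 1322.46   
Office      | 1417.61   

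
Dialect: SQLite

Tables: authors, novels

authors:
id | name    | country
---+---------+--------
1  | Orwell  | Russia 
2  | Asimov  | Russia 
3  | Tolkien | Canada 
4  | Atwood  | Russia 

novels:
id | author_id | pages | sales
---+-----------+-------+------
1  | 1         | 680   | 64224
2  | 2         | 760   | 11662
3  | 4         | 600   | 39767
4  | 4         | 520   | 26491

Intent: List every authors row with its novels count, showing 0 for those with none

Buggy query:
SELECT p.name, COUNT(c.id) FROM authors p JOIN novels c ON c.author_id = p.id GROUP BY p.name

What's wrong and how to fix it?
Bug: An inner join excludes parents with zero children

Fix: Use LEFT JOIN so parents without children still appear (COUNT(c.id) gives 0)

Corrected query:
SELECT p.name, COUNT(c.id) FROM authors p LEFT JOIN novels c ON c.author_id = p.id GROUP BY p.name

Result:
name    | COUNT(c.id)
--------+------------
Asimov  | 1          
Atwood  | 2          
Orwell  | 1          
Tolkien | 0          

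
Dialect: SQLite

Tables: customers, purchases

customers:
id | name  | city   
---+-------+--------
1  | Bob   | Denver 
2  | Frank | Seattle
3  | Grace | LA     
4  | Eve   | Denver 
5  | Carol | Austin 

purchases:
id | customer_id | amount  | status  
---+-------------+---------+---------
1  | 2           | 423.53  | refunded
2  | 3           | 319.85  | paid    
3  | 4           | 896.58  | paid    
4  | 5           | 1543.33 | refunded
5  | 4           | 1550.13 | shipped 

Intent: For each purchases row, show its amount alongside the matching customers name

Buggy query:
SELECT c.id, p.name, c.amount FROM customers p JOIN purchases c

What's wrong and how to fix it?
Bug: Missing join condition: each purchases row is matched to all customers rows instead of just its own

Fix: Add ON c.customer_id = p.id to the JOIN

Corrected query:
SELECT c.id, p.name, c.amount FROM customers p JOIN purchases c ON c.customer_id = p.id

Result:
id | name  | amount 
---+-------+--------
1  | Frank | 423.53 
2  | Grace | 319.85 
3  | Eve   | 896.58 
4  | Carol | 1543.33
5  | Eve   | 1550.13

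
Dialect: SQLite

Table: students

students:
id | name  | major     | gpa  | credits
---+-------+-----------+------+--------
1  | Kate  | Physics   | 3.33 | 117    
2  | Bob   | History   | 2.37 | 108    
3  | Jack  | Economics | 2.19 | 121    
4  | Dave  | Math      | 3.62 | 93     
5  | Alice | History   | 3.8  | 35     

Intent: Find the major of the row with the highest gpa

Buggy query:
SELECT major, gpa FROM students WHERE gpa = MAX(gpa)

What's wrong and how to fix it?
Bug: MAX(gpa) is an aggregate and cannot be used directly in WHERE

Fix: Use a subquery: WHERE gpa = (SELECT MAX(gpa) FROM students)

Corrected query:
SELECT major, gpa FROM students WHERE gpa = (SELECT MAX(gpa) FROM students)

Result:
major   | gpa
--------+----
History | 3.8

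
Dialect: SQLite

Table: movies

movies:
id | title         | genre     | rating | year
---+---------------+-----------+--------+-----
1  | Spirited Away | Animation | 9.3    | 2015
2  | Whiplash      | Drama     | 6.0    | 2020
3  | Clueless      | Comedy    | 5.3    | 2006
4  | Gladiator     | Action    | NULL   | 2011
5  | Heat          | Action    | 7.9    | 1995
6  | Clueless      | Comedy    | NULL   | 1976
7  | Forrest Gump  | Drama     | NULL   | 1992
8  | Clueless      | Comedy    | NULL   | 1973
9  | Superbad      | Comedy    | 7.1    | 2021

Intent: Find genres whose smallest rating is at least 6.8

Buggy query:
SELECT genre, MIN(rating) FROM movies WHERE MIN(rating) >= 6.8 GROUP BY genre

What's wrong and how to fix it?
Bug: Aggregates like MIN are computed per group after WHERE runs

Fix: Use HAVING for the per-group MIN condition

Corrected query:
SELECT genre, MIN(rating) FROM movies GROUP BY genre HAVING MIN(rating) >= 6.8

Result:
genre     | MIN(rating)
----------+------------
Action    | 7.9        
Animation | 9.3        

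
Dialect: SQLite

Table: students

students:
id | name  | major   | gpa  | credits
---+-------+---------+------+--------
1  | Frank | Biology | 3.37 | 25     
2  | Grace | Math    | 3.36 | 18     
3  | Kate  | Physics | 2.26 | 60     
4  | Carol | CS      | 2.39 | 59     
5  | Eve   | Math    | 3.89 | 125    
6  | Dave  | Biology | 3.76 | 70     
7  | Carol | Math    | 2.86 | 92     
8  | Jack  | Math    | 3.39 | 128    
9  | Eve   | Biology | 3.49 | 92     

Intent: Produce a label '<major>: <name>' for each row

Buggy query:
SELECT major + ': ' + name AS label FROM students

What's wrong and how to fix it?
Bug: '+' is numeric addition; on text columns SQLite converts them to 0 instead of concatenating

Fix: Replace + with || to concatenate text

Corrected query:
SELECT major || ': ' || name AS label FROM students

Result:
label         
--------------
Biology: Frank
Math: Grace   
Physics: Kate 
CS: Carol     
Math: Eve     
Biology: Dave 
Math: Carol   
Math: Jack    
Biology: Eve  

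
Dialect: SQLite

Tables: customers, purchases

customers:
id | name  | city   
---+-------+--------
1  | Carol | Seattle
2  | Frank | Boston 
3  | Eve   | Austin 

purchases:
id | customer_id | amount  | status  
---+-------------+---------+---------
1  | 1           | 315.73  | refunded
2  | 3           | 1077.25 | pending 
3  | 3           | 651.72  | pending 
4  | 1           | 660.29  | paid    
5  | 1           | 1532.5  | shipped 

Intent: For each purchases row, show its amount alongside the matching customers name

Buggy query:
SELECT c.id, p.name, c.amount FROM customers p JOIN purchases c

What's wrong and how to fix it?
Bug: Missing join condition: each purchases row is matched to all customers rows instead of just its own

Fix: Add ON c.customer_id = p.id to the JOIN

Corrected query:
SELECT c.id, p.name, c.amount FROM customers p JOIN purchases c ON c.customer_id = p.id

Result:
id | name  | amount 
---+-------+--------
1  | Carol | 315.73 
2  | Eve   | 1077.25
3  | Eve   | 651.72 
4  | Carol | 660.29 
5  | Carol | 1532.5 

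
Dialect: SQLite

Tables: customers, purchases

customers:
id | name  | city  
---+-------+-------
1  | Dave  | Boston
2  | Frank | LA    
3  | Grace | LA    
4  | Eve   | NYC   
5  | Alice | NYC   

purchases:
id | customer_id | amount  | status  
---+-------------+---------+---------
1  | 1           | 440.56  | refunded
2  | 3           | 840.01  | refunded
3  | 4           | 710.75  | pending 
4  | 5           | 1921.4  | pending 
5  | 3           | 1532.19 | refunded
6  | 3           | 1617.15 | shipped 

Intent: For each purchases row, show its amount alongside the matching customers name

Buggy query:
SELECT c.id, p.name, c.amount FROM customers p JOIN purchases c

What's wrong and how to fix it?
Bug: JOIN with no ON clause produces a cartesian product; every purchases row pairs with every customers row

Fix: Add ON c.customer_id = p.id to the JOIN

Corrected query:
SELECT c.id, p.name, c.amount FROM customers p JOIN purchases c ON c.customer_id = p.id

Result:
id | name  | amount 
---+-------+--------
1  | Dave  | 440.56 
2  | Grace | 840.01 
3  | Eve   | 710.75 
4  | Alice | 1921.4 
5  | Grace | 1532.19
6  | Grace | 1617.15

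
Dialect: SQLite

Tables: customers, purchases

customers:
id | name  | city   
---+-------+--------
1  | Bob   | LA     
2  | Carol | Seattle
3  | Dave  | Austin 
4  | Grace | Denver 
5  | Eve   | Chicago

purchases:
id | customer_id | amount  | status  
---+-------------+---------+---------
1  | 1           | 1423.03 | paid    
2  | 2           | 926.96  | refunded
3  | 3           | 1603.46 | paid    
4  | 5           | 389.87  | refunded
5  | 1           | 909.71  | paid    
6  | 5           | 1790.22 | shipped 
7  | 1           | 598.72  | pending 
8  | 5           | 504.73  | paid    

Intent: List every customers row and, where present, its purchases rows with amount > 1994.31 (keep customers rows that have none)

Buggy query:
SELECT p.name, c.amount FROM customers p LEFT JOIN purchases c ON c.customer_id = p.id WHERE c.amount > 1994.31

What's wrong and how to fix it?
Bug: A WHERE condition on the right-hand table after LEFT JOIN drops unmatched parents

Fix: Put 'c.amount > 1994.31' in the JOIN's ON clause instead of WHERE

Corrected query:
SELECT p.name, c.amount FROM customers p LEFT JOIN purchases c ON c.customer_id = p.id AND c.amount > 1994.31

Result:
name  | amount
------+-------
Bob   | NULL  
Carol | NULL  
Dave  | NULL  
Grace | NULL  
Eve   | NULL  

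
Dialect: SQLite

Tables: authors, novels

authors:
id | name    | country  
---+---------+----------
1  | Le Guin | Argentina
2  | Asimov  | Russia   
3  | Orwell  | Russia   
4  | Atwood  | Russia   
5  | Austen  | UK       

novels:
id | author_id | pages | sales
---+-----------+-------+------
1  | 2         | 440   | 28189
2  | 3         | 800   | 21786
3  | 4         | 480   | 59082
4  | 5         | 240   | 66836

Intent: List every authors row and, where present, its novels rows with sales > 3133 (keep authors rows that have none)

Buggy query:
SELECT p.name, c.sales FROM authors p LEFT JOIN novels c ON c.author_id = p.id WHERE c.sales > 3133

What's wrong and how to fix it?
Bug: A WHERE condition on the right-hand table after LEFT JOIN drops unmatched parents

Fix: Move the right-table condition into the ON clause so unmatched parents are kept

Corrected query:
SELECT p.name, c.sales FROM authors p LEFT JOIN novels c ON c.author_id = p.id AND c.sales > 3133

Result:
name    | sales
--------+------
Le Guin | NULL 
Asimov  | 28189
Orwell  | 21786
Atwood  | 59082
Austen  | 66836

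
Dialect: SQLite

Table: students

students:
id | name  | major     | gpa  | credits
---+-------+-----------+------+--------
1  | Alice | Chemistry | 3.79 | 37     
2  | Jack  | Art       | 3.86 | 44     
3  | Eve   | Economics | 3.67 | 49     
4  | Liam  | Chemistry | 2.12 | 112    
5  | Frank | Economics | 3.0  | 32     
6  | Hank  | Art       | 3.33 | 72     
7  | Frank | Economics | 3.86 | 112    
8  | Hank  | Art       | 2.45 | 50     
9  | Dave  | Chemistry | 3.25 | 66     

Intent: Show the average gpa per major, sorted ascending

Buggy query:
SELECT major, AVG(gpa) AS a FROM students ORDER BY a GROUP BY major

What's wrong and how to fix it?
Bug: GROUP BY must precede ORDER BY

Fix: Reorder: SELECT … FROM … GROUP BY … ORDER BY …

Corrected query:
SELECT major, AVG(gpa) AS a FROM students GROUP BY major ORDER BY a

Result:
major     | a       
----------+---------
Chemistry | 3.053333
Art       | 3.213333
Economics | 3.51    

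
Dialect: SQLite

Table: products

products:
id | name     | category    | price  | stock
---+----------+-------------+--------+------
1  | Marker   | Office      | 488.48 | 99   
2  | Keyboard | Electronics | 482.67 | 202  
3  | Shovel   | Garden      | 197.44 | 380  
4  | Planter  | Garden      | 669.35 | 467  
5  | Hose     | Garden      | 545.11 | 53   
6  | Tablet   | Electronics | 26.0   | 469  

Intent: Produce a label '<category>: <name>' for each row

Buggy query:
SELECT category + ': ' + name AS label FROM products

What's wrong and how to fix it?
Bug: SQLite uses || for string concatenation; + coerces text to numbers (yielding 0)

Fix: Replace + with || to concatenate text

Corrected query:
SELECT category || ': ' || name AS label FROM products

Result:
label                
---------------------
Office: Marker       
Electronics: Keyboard
Garden: Shovel       
Garden: Planter      
Garden: Hose         
Electronics: Tablet  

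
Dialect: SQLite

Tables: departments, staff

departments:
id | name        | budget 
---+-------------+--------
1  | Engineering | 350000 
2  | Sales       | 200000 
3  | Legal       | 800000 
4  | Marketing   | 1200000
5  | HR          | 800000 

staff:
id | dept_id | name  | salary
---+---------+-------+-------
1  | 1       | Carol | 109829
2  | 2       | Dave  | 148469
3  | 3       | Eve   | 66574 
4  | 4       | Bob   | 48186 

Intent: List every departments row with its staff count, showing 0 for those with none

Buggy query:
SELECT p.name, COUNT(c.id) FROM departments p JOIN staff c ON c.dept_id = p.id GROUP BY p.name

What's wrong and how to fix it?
Bug: INNER JOIN drops departments rows that have no matching staff rows

Fix: Switch to LEFT JOIN to retain unmatched parent rows

Corrected query:
SELECT p.name, COUNT(c.id) FROM departments p LEFT JOIN staff c ON c.dept_id = p.id GROUP BY p.name

Result:
name        | COUNT(c.id)
------------+------------
Engineering | 1          
HR          | 0          
Legal       | 1          
Marketing   | 1          
Sales       | 1          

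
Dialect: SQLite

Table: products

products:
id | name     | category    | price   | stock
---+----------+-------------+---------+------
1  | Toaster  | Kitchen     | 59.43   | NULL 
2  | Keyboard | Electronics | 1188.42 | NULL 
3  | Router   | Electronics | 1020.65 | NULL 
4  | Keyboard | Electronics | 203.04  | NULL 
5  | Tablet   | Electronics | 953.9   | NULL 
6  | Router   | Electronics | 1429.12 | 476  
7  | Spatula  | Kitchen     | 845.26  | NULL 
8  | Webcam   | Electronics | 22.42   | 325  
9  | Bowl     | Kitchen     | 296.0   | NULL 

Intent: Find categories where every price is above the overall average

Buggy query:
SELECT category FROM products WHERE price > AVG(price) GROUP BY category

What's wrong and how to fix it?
Bug: WHERE evaluates per row before aggregation, so AVG() is unavailable

Fix: Compute the overall average in a scalar subquery and compare each group's MIN against it in HAVING

Corrected query:
SELECT category FROM products GROUP BY category HAVING MIN(price) > (SELECT AVG(price) FROM products)

Result:
(no rows)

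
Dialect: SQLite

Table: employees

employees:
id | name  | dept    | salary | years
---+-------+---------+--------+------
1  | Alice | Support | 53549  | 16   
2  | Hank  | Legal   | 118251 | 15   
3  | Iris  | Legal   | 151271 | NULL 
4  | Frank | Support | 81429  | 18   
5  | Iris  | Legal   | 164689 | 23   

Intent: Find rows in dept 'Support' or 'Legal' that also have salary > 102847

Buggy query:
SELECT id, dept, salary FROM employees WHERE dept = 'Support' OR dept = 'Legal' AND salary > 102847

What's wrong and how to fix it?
Bug: Without parentheses, AND is evaluated before OR, so the salary filter only applies to the 'Legal' branch

Fix: Add parentheses around the OR so the AND applies to both alternatives

Corrected query:
SELECT id, dept, salary FROM employees WHERE (dept = 'Support' OR dept = 'Legal') AND salary > 102847

Result:
id | dept  | salary
---+-------+-------
2  | Legal | 118251
3  | Legal | 151271
5  | Legal | 164689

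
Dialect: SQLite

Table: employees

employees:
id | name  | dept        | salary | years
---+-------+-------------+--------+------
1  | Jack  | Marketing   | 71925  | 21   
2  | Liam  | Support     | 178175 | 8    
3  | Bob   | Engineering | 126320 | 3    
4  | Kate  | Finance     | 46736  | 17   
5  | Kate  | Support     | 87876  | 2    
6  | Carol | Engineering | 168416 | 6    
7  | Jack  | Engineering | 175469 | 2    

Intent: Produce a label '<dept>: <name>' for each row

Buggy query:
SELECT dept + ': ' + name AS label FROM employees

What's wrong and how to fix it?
Bug: SQLite uses || for string concatenation; + coerces text to numbers (yielding 0)

Fix: Use the || operator for string concatenation

Corrected query:
SELECT dept || ': ' || name AS label FROM employees

Result:
label             
------------------
Marketing: Jack   
Support: Liam     
Engineering: Bob  
Finance: Kate     
Support: Kate     
Engineering: Carol
Engineering: Jack 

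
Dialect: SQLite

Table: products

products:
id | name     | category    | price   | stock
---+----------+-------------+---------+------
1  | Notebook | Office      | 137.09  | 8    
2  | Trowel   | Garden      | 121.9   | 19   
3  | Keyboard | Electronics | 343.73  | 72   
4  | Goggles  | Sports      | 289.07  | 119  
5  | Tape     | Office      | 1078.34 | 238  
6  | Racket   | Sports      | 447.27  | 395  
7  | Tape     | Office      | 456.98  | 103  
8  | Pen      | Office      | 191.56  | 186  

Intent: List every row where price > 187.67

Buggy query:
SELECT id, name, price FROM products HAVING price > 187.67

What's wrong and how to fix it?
Bug: HAVING filters the output of aggregation, but this query has no GROUP BY and no aggregate functions, so SQLite rejects it (HAVING clause on a non-aggregate query); the condition here is per row

Fix: Replace HAVING with WHERE since the condition applies to individual rows

Corrected query:
SELECT id, name, price FROM products WHERE price > 187.67

Result:
id | name     | price  
---+----------+--------
3  | Keyboard | 343.73 
4  | Goggles  | 289.07 
5  | Tape     | 1078.34
6  | Racket   | 447.27 
7  | Tape     | 456.98 
8  | Pen      | 191.56 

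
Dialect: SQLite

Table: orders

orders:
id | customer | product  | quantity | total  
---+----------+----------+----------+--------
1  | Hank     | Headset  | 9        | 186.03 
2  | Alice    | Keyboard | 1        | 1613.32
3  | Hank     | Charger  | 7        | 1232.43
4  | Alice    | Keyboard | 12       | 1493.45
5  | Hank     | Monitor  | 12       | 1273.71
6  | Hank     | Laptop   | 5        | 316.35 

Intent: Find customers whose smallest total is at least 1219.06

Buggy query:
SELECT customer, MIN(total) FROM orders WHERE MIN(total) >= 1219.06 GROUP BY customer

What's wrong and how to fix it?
Bug: MIN() in WHERE is a misuse of aggregate

Fix: Replace WHERE with HAVING after the GROUP BY

Corrected query:
SELECT customer, MIN(total) FROM orders GROUP BY customer HAVING MIN(total) >= 1219.06

Result:
customer | MIN(total)
---------+-----------
Alice    | 1493.45   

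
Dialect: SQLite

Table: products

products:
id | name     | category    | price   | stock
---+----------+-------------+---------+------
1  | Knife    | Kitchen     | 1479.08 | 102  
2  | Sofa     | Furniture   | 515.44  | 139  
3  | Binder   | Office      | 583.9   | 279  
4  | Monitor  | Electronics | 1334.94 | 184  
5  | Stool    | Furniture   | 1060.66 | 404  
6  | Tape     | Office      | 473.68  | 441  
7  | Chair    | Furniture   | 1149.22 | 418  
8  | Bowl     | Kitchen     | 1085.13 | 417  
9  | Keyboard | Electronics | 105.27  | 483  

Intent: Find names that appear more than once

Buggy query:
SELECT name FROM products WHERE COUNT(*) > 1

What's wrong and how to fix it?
Bug: WHERE can't reference COUNT(*); aggregates are computed after WHERE

Fix: GROUP BY name, then filter groups with HAVING COUNT(*) > 1

Corrected query:
SELECT name FROM products GROUP BY name HAVING COUNT(*) > 1

Result:
(no rows)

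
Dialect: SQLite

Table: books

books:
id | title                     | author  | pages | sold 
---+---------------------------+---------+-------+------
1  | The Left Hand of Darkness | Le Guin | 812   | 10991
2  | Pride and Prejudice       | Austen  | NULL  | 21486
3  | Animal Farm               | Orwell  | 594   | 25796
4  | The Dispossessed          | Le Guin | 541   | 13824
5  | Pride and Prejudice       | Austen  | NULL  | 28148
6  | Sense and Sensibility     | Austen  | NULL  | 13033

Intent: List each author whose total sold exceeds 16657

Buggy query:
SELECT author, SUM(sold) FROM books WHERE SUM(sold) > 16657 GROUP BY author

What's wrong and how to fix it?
Bug: WHERE runs before GROUP BY, so aggregates aren't available there

Fix: Move the aggregate condition to a HAVING clause

Corrected query:
SELECT author, SUM(sold) FROM books GROUP BY author HAVING SUM(sold) > 16657

Result:
author  | SUM(sold)
--------+----------
Austen  | 62667    
Le Guin | 24815    
Orwell  | 25796    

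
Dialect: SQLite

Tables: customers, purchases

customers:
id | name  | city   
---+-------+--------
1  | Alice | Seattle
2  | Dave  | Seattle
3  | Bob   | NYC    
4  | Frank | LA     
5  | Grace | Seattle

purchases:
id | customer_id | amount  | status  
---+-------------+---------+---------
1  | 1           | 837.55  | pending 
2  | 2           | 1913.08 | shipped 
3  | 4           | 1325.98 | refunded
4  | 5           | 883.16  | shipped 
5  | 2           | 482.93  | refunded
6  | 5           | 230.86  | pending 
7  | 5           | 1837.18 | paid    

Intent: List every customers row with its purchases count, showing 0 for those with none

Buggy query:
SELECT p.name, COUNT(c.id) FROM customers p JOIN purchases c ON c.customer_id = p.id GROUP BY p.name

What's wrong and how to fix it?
Bug: INNER JOIN drops customers rows that have no matching purchases rows

Fix: Switch to LEFT JOIN to retain unmatched parent rows

Corrected query:
SELECT p.name, COUNT(c.id) FROM customers p LEFT JOIN purchases c ON c.customer_id = p.id GROUP BY p.name

Result:
name  | COUNT(c.id)
------+------------
Alice | 1          
Bob   | 0          
Dave  | 2          
Frank | 1          
Grace | 3          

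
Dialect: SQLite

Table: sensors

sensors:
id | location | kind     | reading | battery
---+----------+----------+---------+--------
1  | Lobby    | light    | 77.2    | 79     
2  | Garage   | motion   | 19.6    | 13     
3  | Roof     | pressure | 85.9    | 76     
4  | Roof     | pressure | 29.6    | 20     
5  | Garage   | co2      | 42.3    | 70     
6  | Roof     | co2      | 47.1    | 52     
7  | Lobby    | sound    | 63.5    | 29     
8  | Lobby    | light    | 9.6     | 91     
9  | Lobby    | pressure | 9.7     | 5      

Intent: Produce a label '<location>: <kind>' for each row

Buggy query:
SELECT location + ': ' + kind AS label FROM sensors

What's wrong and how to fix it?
Bug: SQLite uses || for string concatenation; + coerces text to numbers (yielding 0)

Fix: Replace + with || to concatenate text

Corrected query:
SELECT location || ': ' || kind AS label FROM sensors

Result:
label          
---------------
Lobby: light   
Garage: motion 
Roof: pressure 
Roof: pressure 
Garage: co2    
Roof: co2      
Lobby: sound   
Lobby: light   
Lobby: pressure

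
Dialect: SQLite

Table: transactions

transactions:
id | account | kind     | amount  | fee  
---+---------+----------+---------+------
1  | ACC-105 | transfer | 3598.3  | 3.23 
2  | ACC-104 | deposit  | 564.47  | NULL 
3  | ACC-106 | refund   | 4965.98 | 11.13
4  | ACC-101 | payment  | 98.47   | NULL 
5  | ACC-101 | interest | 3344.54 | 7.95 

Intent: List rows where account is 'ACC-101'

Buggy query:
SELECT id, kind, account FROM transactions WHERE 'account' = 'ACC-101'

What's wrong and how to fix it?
Bug: 'account' in single quotes is a string literal, not the column; the comparison is literal-vs-literal and never true

Fix: Reference the column as account without single quotes

Corrected query:
SELECT id, kind, account FROM transactions WHERE account = 'ACC-101'

Result:
id | kind     | account
---+----------+--------
4  | payment  | ACC-101
5  | interest | ACC-101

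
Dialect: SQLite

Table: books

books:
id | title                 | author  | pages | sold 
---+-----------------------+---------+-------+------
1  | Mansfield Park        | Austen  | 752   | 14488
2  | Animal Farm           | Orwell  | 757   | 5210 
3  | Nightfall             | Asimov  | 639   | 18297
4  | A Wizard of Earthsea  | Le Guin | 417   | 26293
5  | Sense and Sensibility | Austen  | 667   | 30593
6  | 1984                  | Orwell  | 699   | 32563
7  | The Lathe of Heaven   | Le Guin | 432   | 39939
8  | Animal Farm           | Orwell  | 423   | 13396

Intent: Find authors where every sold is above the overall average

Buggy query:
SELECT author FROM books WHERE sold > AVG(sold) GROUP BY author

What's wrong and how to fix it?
Bug: AVG() is an aggregate; it can't sit directly in WHERE

Fix: Compute the overall average in a scalar subquery and compare each group's MIN against it in HAVING

Corrected query:
SELECT author FROM books GROUP BY author HAVING MIN(sold) > (SELECT AVG(sold) FROM books)

Result:
author 
-------
Le Guin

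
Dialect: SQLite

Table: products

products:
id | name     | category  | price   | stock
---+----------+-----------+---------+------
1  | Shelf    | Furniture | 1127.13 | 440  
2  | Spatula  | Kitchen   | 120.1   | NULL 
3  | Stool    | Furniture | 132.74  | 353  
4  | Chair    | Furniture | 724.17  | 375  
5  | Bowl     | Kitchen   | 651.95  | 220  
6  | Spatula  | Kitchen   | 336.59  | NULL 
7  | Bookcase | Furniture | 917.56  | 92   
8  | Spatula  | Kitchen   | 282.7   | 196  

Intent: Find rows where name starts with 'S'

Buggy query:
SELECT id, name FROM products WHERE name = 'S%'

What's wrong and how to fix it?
Bug: Wildcards only work with LIKE; '=' treats '%' as a literal character

Fix: Use LIKE for wildcard pattern matching

Corrected query:
SELECT id, name FROM products WHERE name LIKE 'S%'

Result:
id | name   
---+--------
1  | Shelf  
2  | Spatula
3  | Stool  
6  | Spatula
8  | Spatula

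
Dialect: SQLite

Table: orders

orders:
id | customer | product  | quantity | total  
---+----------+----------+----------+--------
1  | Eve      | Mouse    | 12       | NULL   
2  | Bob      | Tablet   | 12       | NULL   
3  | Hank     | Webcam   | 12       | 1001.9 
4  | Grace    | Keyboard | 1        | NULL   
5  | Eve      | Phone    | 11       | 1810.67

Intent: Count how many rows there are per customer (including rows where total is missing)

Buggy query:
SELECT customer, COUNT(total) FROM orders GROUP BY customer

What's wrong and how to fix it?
Bug: COUNT(column) counts non-NULL values only; rows with NULL total aren't counted

Fix: Replace COUNT(total) with COUNT(*)

Corrected query:
SELECT customer, COUNT(*) FROM orders GROUP BY customer

Result:
customer | COUNT(*)
---------+---------
Bob      | 1       
Eve      | 2       
Grace    | 1       
Hank     | 1       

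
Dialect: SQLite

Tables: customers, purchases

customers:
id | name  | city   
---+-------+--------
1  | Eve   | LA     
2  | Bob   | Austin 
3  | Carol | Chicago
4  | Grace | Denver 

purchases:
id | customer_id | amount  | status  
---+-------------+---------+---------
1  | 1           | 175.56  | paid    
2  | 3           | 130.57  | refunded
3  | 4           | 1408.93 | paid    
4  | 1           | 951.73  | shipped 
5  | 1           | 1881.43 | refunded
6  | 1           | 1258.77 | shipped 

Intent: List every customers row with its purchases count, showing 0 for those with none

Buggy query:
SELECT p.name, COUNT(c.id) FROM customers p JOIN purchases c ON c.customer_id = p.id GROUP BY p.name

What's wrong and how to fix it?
Bug: An inner join excludes parents with zero children

Fix: Switch to LEFT JOIN to retain unmatched parent rows

Corrected query:
SELECT p.name, COUNT(c.id) FROM customers p LEFT JOIN purchases c ON c.customer_id = p.id GROUP BY p.name

Result:
name  | COUNT(c.id)
------+------------
Bob   | 0          
Carol | 1          
Eve   | 4          
Grace | 1          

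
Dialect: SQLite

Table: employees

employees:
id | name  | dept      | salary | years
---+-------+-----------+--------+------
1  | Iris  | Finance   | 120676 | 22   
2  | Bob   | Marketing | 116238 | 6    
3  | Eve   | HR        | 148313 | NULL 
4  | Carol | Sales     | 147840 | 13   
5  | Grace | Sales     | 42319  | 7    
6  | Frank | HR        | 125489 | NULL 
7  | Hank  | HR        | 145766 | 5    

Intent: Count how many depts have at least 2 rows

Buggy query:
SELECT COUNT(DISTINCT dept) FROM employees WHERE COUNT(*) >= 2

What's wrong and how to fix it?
Bug: WHERE filters individual rows, not groups, so a group-level COUNT is invalid there

Fix: Group first with HAVING COUNT(*) >= 2, then COUNT the resulting groups

Corrected query:
SELECT COUNT(*) FROM (SELECT dept FROM employees GROUP BY dept HAVING COUNT(*) >= 2)

Result:
COUNT(*)
--------
2       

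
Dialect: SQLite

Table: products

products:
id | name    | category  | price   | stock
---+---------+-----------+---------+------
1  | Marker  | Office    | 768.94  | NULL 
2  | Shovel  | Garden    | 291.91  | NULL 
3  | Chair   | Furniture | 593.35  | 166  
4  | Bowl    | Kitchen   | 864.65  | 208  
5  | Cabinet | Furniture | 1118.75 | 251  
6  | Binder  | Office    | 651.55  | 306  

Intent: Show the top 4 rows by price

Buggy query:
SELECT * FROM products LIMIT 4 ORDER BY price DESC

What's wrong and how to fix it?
Bug: ORDER BY cannot follow LIMIT; LIMIT is the final clause

Fix: Sort with ORDER BY, then apply LIMIT

Corrected query:
SELECT * FROM products ORDER BY price DESC LIMIT 4

Result:
id | name    | category  | price   | stock
---+---------+-----------+---------+------
5  | Cabinet | Furniture | 1118.75 | 251  
4  | Bowl    | Kitchen   | 864.65  | 208  
1  | Marker  | Office    | 768.94  | NULL 
6  | Binder  | Office    | 651.55  | 306  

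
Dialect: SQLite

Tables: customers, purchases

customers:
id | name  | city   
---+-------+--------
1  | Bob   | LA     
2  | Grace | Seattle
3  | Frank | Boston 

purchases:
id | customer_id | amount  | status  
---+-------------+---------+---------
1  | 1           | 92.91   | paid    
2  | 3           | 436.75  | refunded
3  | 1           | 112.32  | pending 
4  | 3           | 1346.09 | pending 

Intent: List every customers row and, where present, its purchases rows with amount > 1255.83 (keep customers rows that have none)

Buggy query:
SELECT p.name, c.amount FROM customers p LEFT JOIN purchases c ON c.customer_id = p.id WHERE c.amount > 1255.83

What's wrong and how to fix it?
Bug: Filtering c.amount in WHERE discards the NULL rows produced by LEFT JOIN, turning it into an inner join

Fix: Move the right-table condition into the ON clause so unmatched parents are kept

Corrected query:
SELECT p.name, c.amount FROM customers p LEFT JOIN purchases c ON c.customer_id = p.id AND c.amount > 1255.83

Result:
name  | amount 
------+--------
Bob   | NULL   
Grace | NULL   
Frank | 1346.09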